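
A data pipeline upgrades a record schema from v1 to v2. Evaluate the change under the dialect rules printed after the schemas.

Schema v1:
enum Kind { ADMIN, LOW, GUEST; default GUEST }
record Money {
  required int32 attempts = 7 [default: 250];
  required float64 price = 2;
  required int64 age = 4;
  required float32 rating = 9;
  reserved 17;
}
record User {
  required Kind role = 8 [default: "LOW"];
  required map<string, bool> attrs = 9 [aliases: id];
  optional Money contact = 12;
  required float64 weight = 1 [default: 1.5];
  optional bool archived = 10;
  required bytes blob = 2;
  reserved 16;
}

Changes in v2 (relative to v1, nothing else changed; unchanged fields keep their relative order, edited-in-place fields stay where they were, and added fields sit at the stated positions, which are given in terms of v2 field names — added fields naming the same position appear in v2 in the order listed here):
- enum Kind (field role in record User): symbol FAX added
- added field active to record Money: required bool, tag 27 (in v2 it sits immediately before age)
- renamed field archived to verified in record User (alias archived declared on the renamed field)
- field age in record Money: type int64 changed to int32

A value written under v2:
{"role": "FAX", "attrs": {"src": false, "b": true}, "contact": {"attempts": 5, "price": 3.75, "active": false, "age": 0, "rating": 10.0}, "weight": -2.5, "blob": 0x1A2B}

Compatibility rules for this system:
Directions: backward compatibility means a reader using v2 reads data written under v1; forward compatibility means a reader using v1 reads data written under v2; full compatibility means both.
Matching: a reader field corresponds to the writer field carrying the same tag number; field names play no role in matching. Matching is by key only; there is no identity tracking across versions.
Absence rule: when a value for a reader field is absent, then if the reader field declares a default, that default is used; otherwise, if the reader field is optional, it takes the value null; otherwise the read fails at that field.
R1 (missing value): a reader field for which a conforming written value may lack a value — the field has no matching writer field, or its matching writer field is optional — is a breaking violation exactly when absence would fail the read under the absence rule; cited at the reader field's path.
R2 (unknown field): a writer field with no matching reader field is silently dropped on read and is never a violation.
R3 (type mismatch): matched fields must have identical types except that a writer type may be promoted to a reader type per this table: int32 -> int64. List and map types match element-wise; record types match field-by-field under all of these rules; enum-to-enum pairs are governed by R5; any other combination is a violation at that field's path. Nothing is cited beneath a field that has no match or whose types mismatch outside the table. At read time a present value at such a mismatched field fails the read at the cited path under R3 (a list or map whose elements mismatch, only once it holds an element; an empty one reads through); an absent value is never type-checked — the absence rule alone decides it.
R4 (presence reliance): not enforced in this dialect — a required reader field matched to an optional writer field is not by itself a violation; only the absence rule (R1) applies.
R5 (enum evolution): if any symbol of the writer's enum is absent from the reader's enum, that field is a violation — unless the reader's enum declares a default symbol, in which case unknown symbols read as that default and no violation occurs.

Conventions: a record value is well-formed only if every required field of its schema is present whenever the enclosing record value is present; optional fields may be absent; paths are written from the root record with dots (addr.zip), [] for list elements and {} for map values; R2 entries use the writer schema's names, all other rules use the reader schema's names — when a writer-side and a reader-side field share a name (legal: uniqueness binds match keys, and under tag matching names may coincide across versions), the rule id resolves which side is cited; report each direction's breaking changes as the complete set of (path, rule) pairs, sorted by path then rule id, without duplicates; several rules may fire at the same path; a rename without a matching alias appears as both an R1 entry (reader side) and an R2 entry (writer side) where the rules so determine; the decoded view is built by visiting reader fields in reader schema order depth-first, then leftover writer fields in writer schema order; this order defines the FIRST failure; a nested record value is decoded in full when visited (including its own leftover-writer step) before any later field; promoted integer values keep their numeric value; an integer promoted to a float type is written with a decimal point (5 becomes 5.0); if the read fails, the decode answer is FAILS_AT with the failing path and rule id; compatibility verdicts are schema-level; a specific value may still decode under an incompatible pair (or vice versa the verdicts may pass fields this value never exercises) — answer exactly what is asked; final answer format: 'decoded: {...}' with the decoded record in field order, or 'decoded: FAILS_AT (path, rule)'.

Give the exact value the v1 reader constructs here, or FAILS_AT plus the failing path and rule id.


decoded: {"role": "GUEST", "attrs": {"src": false, "b": true}, "contact": {"attempts": 5, "price": 3.75, "age": 0, "rating": 10.0}, "weight": -2.5, "archived": null, "blob": 0x1A2B}

arrows below run writer -> reader for User
migrating the User value to v1:
  role := "GUEST" (symbol FAX -> reader default)
  attrs := {"src": false, "b": true}
  contact.attempts := 5
  contact.price := 3.75
  contact.age := 0 (int32 -> int64)
  contact.rating := 10.0
  writer contact.active: unknown -> dropped
  weight := -2.5
  archived := null (absent, optional -> null)
  blob := 0x1A2B
  => decoded: {"role": "GUEST", "attrs": {"src": false, "b": true}, "contact": {"attempts": 5, "price": 3.75, "age": 0, "rating": 10.0}, "weight": -2.5, "archived": null, "blob": 0x1A2B}
remaining User differences; none change what is asked:
  enum Kind (field role in record User): symbol FAX added -> no rule fires on it and the decoded User view is identical with or without it
  added field active to record Money: required bool, tag 27 (in v2 it sits immediately before age) -> shifts the User verdicts, not this decode
  renamed field archived to verified in record User (alias archived declared on the renamed field) -> no rule fires on it and the decoded User view is identical with or without it
  field age in record Money: type int64 changed to int32 -> shifts the User verdicts, not this decode


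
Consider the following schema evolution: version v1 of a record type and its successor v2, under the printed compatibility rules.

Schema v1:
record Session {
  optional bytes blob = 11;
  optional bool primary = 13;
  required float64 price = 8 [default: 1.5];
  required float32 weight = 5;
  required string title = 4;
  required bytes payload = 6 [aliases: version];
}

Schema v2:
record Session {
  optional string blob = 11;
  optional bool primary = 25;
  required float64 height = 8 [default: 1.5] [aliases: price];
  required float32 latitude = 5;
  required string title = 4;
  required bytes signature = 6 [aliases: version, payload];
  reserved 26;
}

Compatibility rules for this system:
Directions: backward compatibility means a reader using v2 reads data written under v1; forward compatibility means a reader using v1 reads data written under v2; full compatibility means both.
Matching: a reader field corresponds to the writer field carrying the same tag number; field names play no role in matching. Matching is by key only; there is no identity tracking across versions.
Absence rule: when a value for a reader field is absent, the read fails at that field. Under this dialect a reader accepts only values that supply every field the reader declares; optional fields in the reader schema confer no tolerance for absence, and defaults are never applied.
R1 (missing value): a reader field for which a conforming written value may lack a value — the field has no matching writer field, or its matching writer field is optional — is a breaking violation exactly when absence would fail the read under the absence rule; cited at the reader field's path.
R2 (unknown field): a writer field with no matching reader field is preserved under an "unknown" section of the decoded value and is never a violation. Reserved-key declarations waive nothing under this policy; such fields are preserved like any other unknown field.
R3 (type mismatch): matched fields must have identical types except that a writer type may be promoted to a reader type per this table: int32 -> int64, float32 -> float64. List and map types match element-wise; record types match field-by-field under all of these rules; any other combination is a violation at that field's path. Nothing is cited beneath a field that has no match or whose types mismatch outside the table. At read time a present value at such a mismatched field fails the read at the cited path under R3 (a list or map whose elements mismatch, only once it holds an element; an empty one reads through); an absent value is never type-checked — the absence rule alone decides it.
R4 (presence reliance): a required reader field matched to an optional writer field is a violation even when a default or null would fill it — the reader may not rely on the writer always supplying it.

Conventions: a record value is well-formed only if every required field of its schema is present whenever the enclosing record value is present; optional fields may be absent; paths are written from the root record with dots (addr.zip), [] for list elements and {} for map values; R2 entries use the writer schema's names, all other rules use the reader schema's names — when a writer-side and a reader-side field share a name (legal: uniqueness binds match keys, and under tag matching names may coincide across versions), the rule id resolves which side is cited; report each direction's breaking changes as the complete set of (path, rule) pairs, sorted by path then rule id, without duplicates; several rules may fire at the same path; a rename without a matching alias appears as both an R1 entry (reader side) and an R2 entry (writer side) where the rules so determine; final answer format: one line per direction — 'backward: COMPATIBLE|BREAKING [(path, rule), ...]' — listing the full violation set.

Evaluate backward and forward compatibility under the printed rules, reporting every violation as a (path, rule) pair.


in Session below, arrows point writer -> reader
backward for Session (reader v2, writer v1):
  blob <- blob (bytes -> string, writer optional)
  no writer field matches reader primary
  height <- price (float64 -> float64, writer required)
  latitude <- weight (float32 -> float32, writer required)
  title <- title (string -> string, writer required)
  signature <- payload (bytes -> bytes, writer required)
  writer field primary has no reader counterpart
  violation R1 at blob
  violation R3 at blob
  violation R1 at primary
  backward on Session therefore BREAKING (3)
forward for Session (reader v1, writer v2):
  blob <- blob (string -> bytes, writer optional)
  no writer field matches reader primary
  price <- height (float64 -> float64, writer required)
  weight <- latitude (float32 -> float32, writer required)
  title <- title (string -> string, writer required)
  payload <- signature (bytes -> bytes, writer required)
  writer field primary has no reader counterpart
  violation R1 at blob
  violation R3 at blob
  violation R1 at primary
  forward on Session therefore BREAKING (3)

backward: BREAKING [(blob, R1), (blob, R3), (primary, R1)]; forward: BREAKING [(blob, R1), (blob, R3), (primary, R1)]


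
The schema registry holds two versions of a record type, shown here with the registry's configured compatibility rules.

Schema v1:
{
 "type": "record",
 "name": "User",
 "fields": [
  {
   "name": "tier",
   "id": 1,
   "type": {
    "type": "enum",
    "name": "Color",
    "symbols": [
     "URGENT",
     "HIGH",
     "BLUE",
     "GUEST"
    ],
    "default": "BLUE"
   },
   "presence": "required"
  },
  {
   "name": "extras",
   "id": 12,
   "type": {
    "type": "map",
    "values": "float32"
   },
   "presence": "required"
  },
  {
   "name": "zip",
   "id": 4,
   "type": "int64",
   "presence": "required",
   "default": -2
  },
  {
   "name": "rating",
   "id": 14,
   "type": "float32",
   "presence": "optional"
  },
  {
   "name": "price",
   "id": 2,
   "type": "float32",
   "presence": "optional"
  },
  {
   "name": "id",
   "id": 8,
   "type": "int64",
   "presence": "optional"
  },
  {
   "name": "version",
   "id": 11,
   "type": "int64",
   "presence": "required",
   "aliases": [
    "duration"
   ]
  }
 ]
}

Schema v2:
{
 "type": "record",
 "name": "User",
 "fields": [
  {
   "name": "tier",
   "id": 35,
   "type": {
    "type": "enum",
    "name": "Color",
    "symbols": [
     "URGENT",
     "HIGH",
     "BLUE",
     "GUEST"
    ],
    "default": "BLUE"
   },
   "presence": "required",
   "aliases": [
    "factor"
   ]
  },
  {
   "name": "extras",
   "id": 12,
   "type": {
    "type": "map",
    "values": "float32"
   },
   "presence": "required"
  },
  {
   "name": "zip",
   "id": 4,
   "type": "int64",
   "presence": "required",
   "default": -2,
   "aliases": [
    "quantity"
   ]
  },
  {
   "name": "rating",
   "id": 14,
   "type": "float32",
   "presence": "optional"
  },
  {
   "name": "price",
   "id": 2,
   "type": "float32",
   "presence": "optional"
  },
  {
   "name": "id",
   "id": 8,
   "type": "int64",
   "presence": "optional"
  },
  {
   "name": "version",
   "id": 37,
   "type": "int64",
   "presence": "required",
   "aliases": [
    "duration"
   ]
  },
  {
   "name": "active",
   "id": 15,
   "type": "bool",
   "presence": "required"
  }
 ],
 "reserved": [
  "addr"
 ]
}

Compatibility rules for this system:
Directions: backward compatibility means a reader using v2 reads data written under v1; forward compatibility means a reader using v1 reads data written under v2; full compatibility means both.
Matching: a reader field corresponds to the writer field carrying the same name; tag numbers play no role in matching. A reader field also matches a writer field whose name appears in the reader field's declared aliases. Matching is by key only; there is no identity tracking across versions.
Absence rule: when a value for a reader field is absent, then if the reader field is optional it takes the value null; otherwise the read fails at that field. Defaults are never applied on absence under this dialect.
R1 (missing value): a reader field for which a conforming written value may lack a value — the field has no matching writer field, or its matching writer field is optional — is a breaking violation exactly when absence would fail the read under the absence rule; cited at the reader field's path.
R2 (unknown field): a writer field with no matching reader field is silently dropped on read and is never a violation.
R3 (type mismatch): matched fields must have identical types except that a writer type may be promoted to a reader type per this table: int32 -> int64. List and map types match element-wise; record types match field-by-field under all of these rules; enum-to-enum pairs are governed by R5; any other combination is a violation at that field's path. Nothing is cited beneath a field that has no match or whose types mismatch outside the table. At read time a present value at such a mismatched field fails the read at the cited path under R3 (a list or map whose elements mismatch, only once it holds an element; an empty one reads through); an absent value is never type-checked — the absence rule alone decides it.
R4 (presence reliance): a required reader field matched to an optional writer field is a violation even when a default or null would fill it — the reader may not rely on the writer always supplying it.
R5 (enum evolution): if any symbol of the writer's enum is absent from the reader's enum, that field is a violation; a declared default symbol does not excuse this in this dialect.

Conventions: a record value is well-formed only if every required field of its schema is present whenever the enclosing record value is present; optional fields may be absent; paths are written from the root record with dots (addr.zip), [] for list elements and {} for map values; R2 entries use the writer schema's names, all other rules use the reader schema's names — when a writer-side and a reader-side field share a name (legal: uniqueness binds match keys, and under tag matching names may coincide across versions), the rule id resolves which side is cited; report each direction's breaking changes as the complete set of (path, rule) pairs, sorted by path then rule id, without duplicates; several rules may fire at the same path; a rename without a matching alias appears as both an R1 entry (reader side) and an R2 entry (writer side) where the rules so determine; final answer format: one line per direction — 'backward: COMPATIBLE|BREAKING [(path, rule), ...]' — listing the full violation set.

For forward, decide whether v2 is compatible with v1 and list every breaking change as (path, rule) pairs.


forward: COMPATIBLE []

the writer's type comes first in each User pair
checking forward for User: reader v1 against writer v2:
  tier: paired with writer tier (Color -> Color; writer required)
  extras: paired with writer extras (map<string, float32> -> map<string, float32>; writer required)
  zip: paired with writer zip (int64 -> int64; writer required)
  rating: paired with writer rating (float32 -> float32; writer optional)
  price: paired with writer price (float32 -> float32; writer optional)
  id: paired with writer id (int64 -> int64; writer optional)
  version: paired with writer version (int64 -> int64; writer required)
  leftover writer field: active
  => forward verdict for User: COMPATIBLE, no violations
ruling out the remaining User differences:
  field version in record User: tag 11 changed to 37 -> triggers nothing under User's printed rules — same verdict
  field tier in record User: tag 1 changed to 35 -> triggers nothing under User's printed rules — same verdict
  added field active to record User: required bool, tag 15 (in v2 it sits last) -> matters only for User's backward compatibility — outside the asked direction


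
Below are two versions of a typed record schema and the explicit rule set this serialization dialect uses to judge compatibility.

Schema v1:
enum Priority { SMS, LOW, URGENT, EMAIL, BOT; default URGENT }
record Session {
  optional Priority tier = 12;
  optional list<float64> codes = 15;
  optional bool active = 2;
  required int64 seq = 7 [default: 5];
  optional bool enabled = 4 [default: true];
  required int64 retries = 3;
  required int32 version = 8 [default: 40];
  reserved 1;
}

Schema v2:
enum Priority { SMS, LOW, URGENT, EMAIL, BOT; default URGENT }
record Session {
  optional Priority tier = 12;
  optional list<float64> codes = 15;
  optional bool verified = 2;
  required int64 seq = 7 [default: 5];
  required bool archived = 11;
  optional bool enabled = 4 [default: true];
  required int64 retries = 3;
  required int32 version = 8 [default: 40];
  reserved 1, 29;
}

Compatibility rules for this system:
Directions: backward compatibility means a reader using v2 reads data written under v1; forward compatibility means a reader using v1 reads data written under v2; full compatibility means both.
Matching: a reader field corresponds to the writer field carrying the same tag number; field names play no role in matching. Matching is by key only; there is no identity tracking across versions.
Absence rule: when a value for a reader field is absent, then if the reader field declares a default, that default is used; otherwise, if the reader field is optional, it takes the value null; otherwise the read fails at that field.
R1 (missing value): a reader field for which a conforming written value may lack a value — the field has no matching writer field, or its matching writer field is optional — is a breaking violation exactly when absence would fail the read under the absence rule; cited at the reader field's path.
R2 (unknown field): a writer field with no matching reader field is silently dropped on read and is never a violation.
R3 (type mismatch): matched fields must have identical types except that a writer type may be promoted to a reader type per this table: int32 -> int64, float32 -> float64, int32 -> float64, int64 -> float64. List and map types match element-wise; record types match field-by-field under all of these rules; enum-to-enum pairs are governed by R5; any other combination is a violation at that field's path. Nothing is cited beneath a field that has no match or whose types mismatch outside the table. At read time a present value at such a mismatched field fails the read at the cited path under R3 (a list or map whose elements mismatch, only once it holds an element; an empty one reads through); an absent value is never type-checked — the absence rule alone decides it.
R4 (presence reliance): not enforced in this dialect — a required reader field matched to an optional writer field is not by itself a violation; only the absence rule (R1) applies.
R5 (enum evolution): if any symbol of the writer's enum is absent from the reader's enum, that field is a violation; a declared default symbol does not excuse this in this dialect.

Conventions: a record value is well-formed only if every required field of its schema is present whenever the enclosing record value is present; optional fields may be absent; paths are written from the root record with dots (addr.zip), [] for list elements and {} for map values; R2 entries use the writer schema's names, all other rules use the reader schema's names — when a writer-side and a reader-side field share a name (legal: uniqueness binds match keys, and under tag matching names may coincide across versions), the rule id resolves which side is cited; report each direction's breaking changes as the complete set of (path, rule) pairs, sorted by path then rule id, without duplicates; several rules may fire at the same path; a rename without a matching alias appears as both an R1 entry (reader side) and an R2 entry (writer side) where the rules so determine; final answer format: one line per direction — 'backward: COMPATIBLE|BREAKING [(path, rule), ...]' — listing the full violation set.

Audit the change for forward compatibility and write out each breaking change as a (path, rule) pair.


the writer's type comes first in each Session pair
forward analysis of Session with v1 as reader and v2 as writer:
  writer optional, Priority -> Priority: reader tier maps from writer tier
  writer optional, list<float64> -> list<float64>: reader codes maps from writer codes
  writer optional, bool -> bool: reader active maps from writer verified
  writer required, int64 -> int64: reader seq maps from writer seq
  writer optional, bool -> bool: reader enabled maps from writer enabled
  writer required, int64 -> int64: reader retries maps from writer retries
  writer required, int32 -> int32: reader version maps from writer version
  leftover writer field: archived
  => forward: COMPATIBLE
the rest of the Session diff is inert for this question:
  renamed field active to verified in record Session -> fires no rule on Session, leaving the asked answer as it is
  added field archived to record Session: required bool, tag 11 (in v2 it sits immediately before enabled) -> matters only for Session's backward compatibility — outside the asked direction

forward: COMPATIBLE []


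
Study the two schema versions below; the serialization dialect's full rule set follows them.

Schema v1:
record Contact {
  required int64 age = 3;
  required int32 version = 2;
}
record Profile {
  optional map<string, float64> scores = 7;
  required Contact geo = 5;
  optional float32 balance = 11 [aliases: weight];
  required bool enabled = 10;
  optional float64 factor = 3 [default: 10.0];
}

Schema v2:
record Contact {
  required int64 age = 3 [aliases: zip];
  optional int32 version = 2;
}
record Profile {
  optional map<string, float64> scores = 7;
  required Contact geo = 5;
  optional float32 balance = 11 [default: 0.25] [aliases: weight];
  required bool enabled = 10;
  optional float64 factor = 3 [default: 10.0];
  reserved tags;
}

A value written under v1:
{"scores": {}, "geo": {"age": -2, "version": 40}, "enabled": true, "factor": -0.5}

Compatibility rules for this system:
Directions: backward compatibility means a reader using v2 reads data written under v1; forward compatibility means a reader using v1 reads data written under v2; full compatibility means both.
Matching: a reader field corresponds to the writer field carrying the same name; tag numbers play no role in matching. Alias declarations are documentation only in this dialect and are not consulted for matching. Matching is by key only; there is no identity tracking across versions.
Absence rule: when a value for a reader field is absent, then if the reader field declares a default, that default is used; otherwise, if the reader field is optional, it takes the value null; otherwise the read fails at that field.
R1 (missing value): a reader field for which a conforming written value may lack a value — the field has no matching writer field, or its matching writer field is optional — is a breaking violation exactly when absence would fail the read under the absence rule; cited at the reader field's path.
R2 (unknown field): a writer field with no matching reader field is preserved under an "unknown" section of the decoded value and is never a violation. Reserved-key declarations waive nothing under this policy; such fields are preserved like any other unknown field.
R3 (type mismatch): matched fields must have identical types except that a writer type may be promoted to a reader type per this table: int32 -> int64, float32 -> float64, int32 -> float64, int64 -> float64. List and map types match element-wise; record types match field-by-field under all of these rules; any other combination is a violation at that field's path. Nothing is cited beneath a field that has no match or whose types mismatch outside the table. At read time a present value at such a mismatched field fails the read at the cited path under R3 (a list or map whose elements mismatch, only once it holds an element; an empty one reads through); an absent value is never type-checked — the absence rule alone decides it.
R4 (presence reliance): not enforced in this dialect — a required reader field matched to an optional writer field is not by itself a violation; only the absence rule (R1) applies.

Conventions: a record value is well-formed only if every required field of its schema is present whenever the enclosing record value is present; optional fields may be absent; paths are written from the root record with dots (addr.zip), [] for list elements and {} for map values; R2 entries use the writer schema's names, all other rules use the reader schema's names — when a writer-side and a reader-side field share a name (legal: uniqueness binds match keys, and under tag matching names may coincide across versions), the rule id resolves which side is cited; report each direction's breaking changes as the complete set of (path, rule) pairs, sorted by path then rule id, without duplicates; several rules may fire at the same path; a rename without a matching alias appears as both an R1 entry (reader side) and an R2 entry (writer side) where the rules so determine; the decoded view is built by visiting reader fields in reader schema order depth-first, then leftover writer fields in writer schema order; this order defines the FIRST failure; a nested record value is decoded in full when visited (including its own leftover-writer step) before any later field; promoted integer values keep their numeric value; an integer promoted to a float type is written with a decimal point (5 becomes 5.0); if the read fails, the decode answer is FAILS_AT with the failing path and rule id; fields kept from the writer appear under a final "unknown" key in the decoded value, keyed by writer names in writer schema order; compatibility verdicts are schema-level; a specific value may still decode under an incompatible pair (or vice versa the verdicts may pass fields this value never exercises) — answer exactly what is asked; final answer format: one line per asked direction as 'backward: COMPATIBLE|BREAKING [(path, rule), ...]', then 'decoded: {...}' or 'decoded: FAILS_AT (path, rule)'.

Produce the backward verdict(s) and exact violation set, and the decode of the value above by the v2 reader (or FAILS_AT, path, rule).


backward: COMPATIBLE []; decoded: {"scores": {}, "geo": {"age": -2, "version": 40}, "balance": 0.25, "enabled": true, "factor": -0.5}

the writer's type comes first in each Profile pair
backward on Profile — v2 reading data written by v1:
  scores <- scores (map<string, float64> -> map<string, float64>, writer optional)
  geo <- geo (Contact -> Contact, writer required)
  balance <- balance (float32 -> float32, writer optional)
  enabled <- enabled (bool -> bool, writer required)
  factor <- factor (float64 -> float64, writer optional)
  geo.age <- geo.age (int64 -> int64, writer required)
  geo.version <- geo.version (int32 -> int32, writer required)
  => backward: COMPATIBLE
decode (reader v2):
  scores := {}
  geo.age := -2
  geo.version := 40
  balance := 0.25 (absent -> default)
  enabled := true
  factor := -0.5
  => decoded: {"scores": {}, "geo": {"age": -2, "version": 40}, "balance": 0.25, "enabled": true, "factor": -0.5}
ruling out the remaining Profile differences:
  field version in record Contact: required changed to optional -> its effect on Profile is confined to the forward direction, not asked


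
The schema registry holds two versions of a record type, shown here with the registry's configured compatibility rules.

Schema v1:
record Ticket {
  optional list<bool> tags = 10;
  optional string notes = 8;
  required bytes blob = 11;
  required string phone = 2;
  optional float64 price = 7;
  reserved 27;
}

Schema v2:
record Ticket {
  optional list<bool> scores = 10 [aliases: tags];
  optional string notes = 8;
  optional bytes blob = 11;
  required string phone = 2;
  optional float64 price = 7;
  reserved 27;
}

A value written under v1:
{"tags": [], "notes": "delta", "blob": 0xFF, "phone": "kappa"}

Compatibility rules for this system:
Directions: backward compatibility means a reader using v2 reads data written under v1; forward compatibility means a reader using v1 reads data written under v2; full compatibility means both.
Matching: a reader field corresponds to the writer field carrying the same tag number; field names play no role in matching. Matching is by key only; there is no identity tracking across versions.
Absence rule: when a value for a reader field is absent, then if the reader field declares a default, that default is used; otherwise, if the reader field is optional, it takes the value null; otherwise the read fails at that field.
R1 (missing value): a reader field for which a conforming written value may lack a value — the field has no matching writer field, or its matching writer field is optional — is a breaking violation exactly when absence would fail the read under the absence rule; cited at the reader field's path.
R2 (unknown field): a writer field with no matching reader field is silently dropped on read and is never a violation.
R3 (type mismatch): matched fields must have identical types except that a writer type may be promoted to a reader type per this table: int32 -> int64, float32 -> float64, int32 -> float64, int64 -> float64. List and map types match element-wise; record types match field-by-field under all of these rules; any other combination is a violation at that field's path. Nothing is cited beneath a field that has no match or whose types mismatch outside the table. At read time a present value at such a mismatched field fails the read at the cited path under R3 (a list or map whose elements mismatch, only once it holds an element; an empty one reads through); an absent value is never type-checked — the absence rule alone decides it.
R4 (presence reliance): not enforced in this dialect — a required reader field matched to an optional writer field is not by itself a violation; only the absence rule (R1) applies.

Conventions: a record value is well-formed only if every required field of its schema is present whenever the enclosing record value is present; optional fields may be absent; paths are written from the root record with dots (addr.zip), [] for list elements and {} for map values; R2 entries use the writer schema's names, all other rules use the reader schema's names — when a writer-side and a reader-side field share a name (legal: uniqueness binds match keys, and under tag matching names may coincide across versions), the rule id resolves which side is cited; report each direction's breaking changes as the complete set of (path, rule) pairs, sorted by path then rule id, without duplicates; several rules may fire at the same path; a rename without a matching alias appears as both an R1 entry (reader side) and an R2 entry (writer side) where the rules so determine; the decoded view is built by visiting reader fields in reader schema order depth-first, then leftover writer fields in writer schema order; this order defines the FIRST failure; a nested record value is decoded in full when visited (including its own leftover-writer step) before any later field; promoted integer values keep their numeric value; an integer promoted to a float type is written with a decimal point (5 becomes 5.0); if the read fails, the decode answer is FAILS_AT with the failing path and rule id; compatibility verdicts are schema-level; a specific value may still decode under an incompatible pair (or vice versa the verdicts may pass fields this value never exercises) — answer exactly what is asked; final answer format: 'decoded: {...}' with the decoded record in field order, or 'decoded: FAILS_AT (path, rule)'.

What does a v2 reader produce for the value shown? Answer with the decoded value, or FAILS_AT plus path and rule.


the writer's type comes first in each Ticket pair
migrating the Ticket value to v2:
  scores := [] (from writer tags)
  notes := "delta"
  blob := 0xFF
  phone := "kappa"
  price := null (not supplied -> null)
  => decoded: {"scores": [], "notes": "delta", "blob": 0xFF, "phone": "kappa", "price": null}
diffs on Ticket not affecting the asked answer:
  field blob in record Ticket: required changed to optional -> shifts the Ticket verdicts, not this decode

decoded: {"scores": [], "notes": "delta", "blob": 0xFF, "phone": "kappa", "price": null}


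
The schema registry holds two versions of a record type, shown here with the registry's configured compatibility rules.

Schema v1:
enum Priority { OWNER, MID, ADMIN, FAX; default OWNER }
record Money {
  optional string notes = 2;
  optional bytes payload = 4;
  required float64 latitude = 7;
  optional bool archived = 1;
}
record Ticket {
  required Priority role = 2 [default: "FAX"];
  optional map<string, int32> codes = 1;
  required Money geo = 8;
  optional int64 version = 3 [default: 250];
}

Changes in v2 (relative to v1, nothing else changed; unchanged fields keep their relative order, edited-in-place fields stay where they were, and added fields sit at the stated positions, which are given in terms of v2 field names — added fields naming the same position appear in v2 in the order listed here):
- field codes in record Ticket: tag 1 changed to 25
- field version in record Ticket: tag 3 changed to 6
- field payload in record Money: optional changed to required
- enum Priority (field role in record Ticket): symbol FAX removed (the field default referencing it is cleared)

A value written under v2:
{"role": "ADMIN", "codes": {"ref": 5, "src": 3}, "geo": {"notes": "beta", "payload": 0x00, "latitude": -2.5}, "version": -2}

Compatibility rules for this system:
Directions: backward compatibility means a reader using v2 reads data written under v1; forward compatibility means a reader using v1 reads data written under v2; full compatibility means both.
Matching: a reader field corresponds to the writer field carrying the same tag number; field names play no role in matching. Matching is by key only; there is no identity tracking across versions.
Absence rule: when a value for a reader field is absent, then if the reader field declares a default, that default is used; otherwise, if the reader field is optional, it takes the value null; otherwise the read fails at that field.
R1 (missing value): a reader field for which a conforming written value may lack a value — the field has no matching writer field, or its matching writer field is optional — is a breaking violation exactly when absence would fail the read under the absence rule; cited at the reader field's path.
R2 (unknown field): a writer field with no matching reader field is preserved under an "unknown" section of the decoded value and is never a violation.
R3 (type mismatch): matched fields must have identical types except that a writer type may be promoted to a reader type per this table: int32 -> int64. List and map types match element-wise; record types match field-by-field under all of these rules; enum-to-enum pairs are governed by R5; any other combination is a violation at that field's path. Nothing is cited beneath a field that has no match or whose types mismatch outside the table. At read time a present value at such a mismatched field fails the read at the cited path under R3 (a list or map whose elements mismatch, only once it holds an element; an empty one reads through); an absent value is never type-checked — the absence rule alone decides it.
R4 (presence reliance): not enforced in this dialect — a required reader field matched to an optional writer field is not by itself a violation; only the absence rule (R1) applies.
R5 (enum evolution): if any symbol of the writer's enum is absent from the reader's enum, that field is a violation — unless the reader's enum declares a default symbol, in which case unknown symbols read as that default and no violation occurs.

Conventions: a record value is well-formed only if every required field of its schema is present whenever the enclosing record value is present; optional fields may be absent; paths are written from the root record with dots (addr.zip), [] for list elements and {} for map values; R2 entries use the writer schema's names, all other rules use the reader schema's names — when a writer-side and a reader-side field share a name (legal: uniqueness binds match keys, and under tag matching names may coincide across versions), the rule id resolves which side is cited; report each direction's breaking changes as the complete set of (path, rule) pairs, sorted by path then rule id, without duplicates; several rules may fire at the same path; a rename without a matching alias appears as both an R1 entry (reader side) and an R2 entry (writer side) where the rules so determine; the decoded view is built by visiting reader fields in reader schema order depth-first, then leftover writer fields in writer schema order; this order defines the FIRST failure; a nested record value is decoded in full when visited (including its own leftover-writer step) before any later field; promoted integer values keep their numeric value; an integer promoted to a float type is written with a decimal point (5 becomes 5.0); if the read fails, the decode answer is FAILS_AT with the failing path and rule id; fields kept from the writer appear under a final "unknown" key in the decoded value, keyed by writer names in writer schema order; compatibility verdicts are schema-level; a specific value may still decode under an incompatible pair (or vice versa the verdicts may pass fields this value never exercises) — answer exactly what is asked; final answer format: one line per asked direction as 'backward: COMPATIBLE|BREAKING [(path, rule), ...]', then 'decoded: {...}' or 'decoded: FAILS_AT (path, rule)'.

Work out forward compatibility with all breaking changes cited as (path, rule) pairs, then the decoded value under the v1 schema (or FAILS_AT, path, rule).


in Ticket below, arrows point writer -> reader
forward analysis of Ticket with v1 as reader and v2 as writer:
  role: Priority -> Priority, writer required; from role
  codes has no writer counterpart
  geo: Money -> Money, writer required; from geo
  version has no writer counterpart
  writer codes: unknown to reader
  writer version: unknown to reader
  geo.notes: string -> string, writer optional; from geo.notes
  geo.payload: bytes -> bytes, writer required; from geo.payload
  geo.latitude: float64 -> float64, writer required; from geo.latitude
  geo.archived: bool -> bool, writer optional; from geo.archived
  => forward: COMPATIBLE
decoding the Ticket value with the v1 reader:
  role := "ADMIN"
  codes := null (not supplied -> null)
  geo.notes := "beta"
  geo.payload := 0x00
  geo.latitude := -2.5
  geo.archived := null (not supplied -> null)
  version := 250 (no value, default fills)
  writer codes: kept under "unknown"
  writer version: kept under "unknown"
  => decoded: {"role": "ADMIN", "codes": null, "geo": {"notes": "beta", "payload": 0x00, "latitude": -2.5, "archived": null}, "version": 250, "unknown": {"codes": {"ref": 5, "src": 3}, "version": -2}}
remaining Ticket differences; none change what is asked:
  field payload in record Money: optional changed to required -> matters only for Ticket's backward compatibility — outside the asked direction
  enum Priority (field role in record Ticket): symbol FAX removed (the field default referencing it is cleared) -> triggers nothing under Ticket's printed rules — same verdict

forward: COMPATIBLE []; decoded: {"role": "ADMIN", "codes": null, "geo": {"notes": "beta", "payload": 0x00, "latitude": -2.5, "archived": null}, "version": 250, "unknown": {"codes": {"ref": 5, "src": 3}, "version": -2}}
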